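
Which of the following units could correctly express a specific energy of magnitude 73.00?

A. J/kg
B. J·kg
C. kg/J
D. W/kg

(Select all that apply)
A

specific energy has SI base units: m^2 / s^2

Checking each option against m^2 / s^2:
  A. J/kg: ✓ matches
  B. J·kg: ✗ does not match
  C. kg/J: ✗ does not match
  D. W/kg: ✗ does not match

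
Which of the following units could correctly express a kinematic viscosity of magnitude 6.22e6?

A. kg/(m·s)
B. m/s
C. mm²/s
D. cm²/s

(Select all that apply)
C, D

kinematic viscosity has SI base units: m^2 / s

Checking each option against m^2 / s:
  A. kg/(m·s): ✗ does not match
  B. m/s: ✗ does not match
  C. mm²/s: ✓ matches
  D. cm²/s: ✓ matches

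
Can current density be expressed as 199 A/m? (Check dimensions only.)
No

current density has SI base units: A / m^2
A/m does NOT reduce to A / m^2; a valid unit for current density would be e.g. A/m².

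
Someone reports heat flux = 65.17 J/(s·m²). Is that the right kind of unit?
Yes

heat flux has SI base units: kg / s^3
J/(s·m²) reduces to the same SI base units, so it is a valid unit for heat flux.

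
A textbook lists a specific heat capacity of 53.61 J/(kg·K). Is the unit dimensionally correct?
Yes

specific heat capacity has SI base units: m^2 / (s^2 * K)
J/(kg·K) reduces to the same SI base units, so it is a valid unit for specific heat capacity.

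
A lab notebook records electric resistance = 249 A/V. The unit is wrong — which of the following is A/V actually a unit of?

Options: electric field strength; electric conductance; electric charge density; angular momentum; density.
electric conductance

electric resistance should have units dimensionally equivalent to kg * m^2 / (A^2 * s^3) (e.g. Ω).
The given unit 'A/V' reduces to A^2 * s^3 / (kg * m^2). Of the listed options, that is the dimensionality of electric conductance.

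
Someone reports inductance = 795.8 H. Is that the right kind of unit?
Yes

inductance has SI base units: kg * m^2 / (A^2 * s^2)
H reduces to the same SI base units, so it is a valid unit for inductance.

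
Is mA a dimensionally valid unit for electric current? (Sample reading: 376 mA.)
Yes

electric current has SI base units: A
mA reduces to the same SI base units, so it is a valid unit for electric current.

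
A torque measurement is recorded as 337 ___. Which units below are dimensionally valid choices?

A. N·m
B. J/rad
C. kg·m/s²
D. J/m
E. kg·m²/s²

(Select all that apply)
A, B, E

torque has SI base units: kg * m^2 / s^2

Checking each option against kg * m^2 / s^2:
  A. N·m: ✓ matches
  B. J/rad: ✓ matches
  C. kg·m/s²: ✗ does not match
  D. J/m: ✗ does not match
  E. kg·m²/s²: ✓ matches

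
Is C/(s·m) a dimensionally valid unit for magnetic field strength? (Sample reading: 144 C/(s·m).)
Yes

magnetic field strength has SI base units: A / m
C/(s·m) reduces to the same SI base units, so it is a valid unit for magnetic field strength.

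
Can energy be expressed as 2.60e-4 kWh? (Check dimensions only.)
Yes

energy has SI base units: kg * m^2 / s^2
kWh reduces to the same SI base units, so it is a valid unit for energy.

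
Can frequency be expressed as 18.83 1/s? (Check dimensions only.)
Yes

frequency has SI base units: 1 / s
1/s reduces to the same SI base units, so it is a valid unit for frequency.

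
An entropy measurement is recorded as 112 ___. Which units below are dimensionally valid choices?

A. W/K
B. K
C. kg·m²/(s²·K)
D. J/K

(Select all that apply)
C, D

entropy has SI base units: kg * m^2 / (s^2 * K)

Checking each option against kg * m^2 / (s^2 * K):
  A. W/K: ✗ does not match
  B. K: ✗ does not match
  C. kg·m²/(s²·K): ✓ matches
  D. J/K: ✓ matches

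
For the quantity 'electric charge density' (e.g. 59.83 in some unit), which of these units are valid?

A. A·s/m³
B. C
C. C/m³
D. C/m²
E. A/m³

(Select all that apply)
A, C

electric charge density has SI base units: A * s / m^3

Checking each option against A * s / m^3:
  A. A·s/m³: ✓ matches
  B. C: ✗ does not match
  C. C/m³: ✓ matches
  D. C/m²: ✗ does not match
  E. A/m³: ✗ does not match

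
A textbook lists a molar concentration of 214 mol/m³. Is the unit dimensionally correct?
Yes

molar concentration has SI base units: mol / m^3
mol/m³ reduces to the same SI base units, so it is a valid unit for molar concentration.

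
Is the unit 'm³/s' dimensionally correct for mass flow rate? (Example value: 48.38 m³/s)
No

mass flow rate has SI base units: kg / s
m³/s does NOT reduce to kg / s; a valid unit for mass flow rate would be e.g. kg/s.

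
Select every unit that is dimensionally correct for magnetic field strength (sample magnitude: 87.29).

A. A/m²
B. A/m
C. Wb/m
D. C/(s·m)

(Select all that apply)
B, D

magnetic field strength has SI base units: A / m

Checking each option against A / m:
  A. A/m²: ✗ does not match
  B. A/m: ✓ matches
  C. Wb/m: ✗ does not match
  D. C/(s·m): ✓ matches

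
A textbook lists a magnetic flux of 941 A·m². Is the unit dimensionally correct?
No

magnetic flux has SI base units: kg * m^2 / (A * s^2)
A·m² does NOT reduce to kg * m^2 / (A * s^2); a valid unit for magnetic flux would be e.g. Wb.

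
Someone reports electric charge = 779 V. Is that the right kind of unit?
No

electric charge has SI base units: A * s
V does NOT reduce to A * s; a valid unit for electric charge would be e.g. C.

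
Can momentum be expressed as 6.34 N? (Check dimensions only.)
No

momentum has SI base units: kg * m / s
N does NOT reduce to kg * m / s; a valid unit for momentum would be e.g. kg·m/s.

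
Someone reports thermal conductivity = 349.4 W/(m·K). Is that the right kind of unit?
Yes

thermal conductivity has SI base units: kg * m / (s^3 * K)
W/(m·K) reduces to the same SI base units, so it is a valid unit for thermal conductivity.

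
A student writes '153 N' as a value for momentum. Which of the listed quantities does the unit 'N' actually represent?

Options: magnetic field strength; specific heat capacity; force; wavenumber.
force

momentum should have units dimensionally equivalent to kg * m / s (e.g. kg·m/s).
The given unit 'N' reduces to kg * m / s^2. Of the listed options, that is the dimensionality of force.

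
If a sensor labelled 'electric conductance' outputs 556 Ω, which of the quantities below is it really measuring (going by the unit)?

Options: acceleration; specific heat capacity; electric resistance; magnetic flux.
electric resistance

electric conductance should have units dimensionally equivalent to A^2 * s^3 / (kg * m^2) (e.g. S).
The given unit 'Ω' reduces to kg * m^2 / (A^2 * s^3). Of the listed options, that is the dimensionality of electric resistance.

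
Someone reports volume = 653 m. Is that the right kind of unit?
No

volume has SI base units: m^3
m does NOT reduce to m^3; a valid unit for volume would be e.g. m³.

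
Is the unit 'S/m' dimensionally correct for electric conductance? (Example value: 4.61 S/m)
No

electric conductance has SI base units: A^2 * s^3 / (kg * m^2)
S/m does NOT reduce to A^2 * s^3 / (kg * m^2); a valid unit for electric conductance would be e.g. S.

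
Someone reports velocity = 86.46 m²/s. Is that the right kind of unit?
No

velocity has SI base units: m / s
m²/s does NOT reduce to m / s; a valid unit for velocity would be e.g. m/s.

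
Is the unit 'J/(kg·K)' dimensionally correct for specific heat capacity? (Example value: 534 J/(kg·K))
Yes

specific heat capacity has SI base units: m^2 / (s^2 * K)
J/(kg·K) reduces to the same SI base units, so it is a valid unit for specific heat capacity.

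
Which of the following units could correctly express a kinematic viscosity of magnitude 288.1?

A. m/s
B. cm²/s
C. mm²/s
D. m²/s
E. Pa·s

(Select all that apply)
B, C, D

kinematic viscosity has SI base units: m^2 / s

Checking each option against m^2 / s:
  A. m/s: ✗ does not match
  B. cm²/s: ✓ matches
  C. mm²/s: ✓ matches
  D. m²/s: ✓ matches
  E. Pa·s: ✗ does not match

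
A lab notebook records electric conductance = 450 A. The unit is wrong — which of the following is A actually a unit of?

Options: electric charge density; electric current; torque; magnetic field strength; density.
electric current

electric conductance should have units dimensionally equivalent to A^2 * s^3 / (kg * m^2) (e.g. S).
The given unit 'A' reduces to A. Of the listed options, that is the dimensionality of electric current.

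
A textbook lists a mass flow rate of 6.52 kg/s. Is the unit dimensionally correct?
Yes

mass flow rate has SI base units: kg / s
kg/s reduces to the same SI base units, so it is a valid unit for mass flow rate.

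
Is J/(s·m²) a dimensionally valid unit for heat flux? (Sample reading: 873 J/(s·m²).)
Yes

heat flux has SI base units: kg / s^3
J/(s·m²) reduces to the same SI base units, so it is a valid unit for heat flux.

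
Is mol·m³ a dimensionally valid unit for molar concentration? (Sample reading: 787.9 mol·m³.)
No

molar concentration has SI base units: mol / m^3
mol·m³ does NOT reduce to mol / m^3; a valid unit for molar concentration would be e.g. mol/m³.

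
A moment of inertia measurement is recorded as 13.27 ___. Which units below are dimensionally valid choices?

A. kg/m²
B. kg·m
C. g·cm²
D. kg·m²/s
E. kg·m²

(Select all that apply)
C, E

moment of inertia has SI base units: kg * m^2

Checking each option against kg * m^2:
  A. kg/m²: ✗ does not match
  B. kg·m: ✗ does not match
  C. g·cm²: ✓ matches
  D. kg·m²/s: ✗ does not match
  E. kg·m²: ✓ matches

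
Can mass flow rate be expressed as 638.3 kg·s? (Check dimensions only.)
No

mass flow rate has SI base units: kg / s
kg·s does NOT reduce to kg / s; a valid unit for mass flow rate would be e.g. kg/s.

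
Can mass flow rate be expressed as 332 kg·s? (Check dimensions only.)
No

mass flow rate has SI base units: kg / s
kg·s does NOT reduce to kg / s; a valid unit for mass flow rate would be e.g. kg/s.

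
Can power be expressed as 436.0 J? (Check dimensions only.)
No

power has SI base units: kg * m^2 / s^3
J does NOT reduce to kg * m^2 / s^3; a valid unit for power would be e.g. W.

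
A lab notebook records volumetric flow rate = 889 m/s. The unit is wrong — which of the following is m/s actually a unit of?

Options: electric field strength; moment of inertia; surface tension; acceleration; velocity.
velocity

volumetric flow rate should have units dimensionally equivalent to m^3 / s (e.g. m³/s).
The given unit 'm/s' reduces to m / s. Of the listed options, that is the dimensionality of velocity.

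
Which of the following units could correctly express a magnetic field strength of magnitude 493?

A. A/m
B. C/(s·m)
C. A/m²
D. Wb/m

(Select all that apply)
A, B

magnetic field strength has SI base units: A / m

Checking each option against A / m:
  A. A/m: ✓ matches
  B. C/(s·m): ✓ matches
  C. A/m²: ✗ does not match
  D. Wb/m: ✗ does not match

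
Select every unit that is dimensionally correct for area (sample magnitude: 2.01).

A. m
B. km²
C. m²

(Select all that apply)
B, C

area has SI base units: m^2

Checking each option against m^2:
  A. m: ✗ does not match
  B. km²: ✓ matches
  C. m²: ✓ matches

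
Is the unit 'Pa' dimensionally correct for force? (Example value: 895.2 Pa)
No

force has SI base units: kg * m / s^2
Pa does NOT reduce to kg * m / s^2; a valid unit for force would be e.g. N.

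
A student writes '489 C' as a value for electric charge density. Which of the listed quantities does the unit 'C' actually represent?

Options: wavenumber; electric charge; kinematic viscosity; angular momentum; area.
electric charge

electric charge density should have units dimensionally equivalent to A * s / m^3 (e.g. C/m³).
The given unit 'C' reduces to A * s. Of the listed options, that is the dimensionality of electric charge.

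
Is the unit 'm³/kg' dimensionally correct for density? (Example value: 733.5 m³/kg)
No

density has SI base units: kg / m^3
m³/kg does NOT reduce to kg / m^3; a valid unit for density would be e.g. kg/m³.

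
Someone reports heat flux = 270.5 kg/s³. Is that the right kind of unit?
Yes

heat flux has SI base units: kg / s^3
kg/s³ reduces to the same SI base units, so it is a valid unit for heat flux.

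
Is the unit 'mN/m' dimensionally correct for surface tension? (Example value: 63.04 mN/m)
Yes

surface tension has SI base units: kg / s^2
mN/m reduces to the same SI base units, so it is a valid unit for surface tension.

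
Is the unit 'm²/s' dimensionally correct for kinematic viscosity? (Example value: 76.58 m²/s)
Yes

kinematic viscosity has SI base units: m^2 / s
m²/s reduces to the same SI base units, so it is a valid unit for kinematic viscosity.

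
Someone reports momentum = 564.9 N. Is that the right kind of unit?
No

momentum has SI base units: kg * m / s
N does NOT reduce to kg * m / s; a valid unit for momentum would be e.g. kg·m/s.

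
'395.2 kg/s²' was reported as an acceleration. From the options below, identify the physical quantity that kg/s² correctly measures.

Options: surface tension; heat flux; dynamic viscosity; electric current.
surface tension

acceleration should have units dimensionally equivalent to m / s^2 (e.g. m/s²).
The given unit 'kg/s²' reduces to kg / s^2. Of the listed options, that is the dimensionality of surface tension.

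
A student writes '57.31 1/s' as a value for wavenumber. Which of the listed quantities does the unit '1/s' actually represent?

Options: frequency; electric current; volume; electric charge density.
frequency

wavenumber should have units dimensionally equivalent to 1 / m (e.g. 1/m).
The given unit '1/s' reduces to 1 / s. Of the listed options, that is the dimensionality of frequency.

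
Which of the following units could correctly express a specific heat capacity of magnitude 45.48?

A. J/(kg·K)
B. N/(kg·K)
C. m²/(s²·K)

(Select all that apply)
A, C

specific heat capacity has SI base units: m^2 / (s^2 * K)

Checking each option against m^2 / (s^2 * K):
  A. J/(kg·K): ✓ matches
  B. N/(kg·K): ✗ does not match
  C. m²/(s²·K): ✓ matches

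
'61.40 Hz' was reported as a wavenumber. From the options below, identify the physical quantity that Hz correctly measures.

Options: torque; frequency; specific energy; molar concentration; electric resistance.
frequency

wavenumber should have units dimensionally equivalent to 1 / m (e.g. 1/m).
The given unit 'Hz' reduces to 1 / s. Of the listed options, that is the dimensionality of frequency.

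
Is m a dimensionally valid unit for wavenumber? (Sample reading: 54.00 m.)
No

wavenumber has SI base units: 1 / m
m does NOT reduce to 1 / m; a valid unit for wavenumber would be e.g. 1/m.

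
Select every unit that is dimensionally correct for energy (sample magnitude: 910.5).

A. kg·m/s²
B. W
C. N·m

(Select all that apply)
C

energy has SI base units: kg * m^2 / s^2

Checking each option against kg * m^2 / s^2:
  A. kg·m/s²: ✗ does not match
  B. W: ✗ does not match
  C. N·m: ✓ matches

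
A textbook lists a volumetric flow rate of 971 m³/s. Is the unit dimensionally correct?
Yes

volumetric flow rate has SI base units: m^3 / s
m³/s reduces to the same SI base units, so it is a valid unit for volumetric flow rate.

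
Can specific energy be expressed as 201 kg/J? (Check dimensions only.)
No

specific energy has SI base units: m^2 / s^2
kg/J does NOT reduce to m^2 / s^2; a valid unit for specific energy would be e.g. J/kg.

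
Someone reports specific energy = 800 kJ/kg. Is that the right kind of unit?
Yes

specific energy has SI base units: m^2 / s^2
kJ/kg reduces to the same SI base units, so it is a valid unit for specific energy.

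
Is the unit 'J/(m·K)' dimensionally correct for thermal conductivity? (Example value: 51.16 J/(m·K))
No

thermal conductivity has SI base units: kg * m / (s^3 * K)
J/(m·K) does NOT reduce to kg * m / (s^3 * K); a valid unit for thermal conductivity would be e.g. W/(m·K).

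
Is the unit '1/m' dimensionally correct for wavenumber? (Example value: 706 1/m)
Yes

wavenumber has SI base units: 1 / m
1/m reduces to the same SI base units, so it is a valid unit for wavenumber.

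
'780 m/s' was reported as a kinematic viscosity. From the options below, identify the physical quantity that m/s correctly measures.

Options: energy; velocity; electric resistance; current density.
velocity

kinematic viscosity should have units dimensionally equivalent to m^2 / s (e.g. m²/s).
The given unit 'm/s' reduces to m / s. Of the listed options, that is the dimensionality of velocity.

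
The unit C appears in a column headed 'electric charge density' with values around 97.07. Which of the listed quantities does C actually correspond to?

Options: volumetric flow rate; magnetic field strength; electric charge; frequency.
electric charge

electric charge density should have units dimensionally equivalent to A * s / m^3 (e.g. C/m³).
The given unit 'C' reduces to A * s. Of the listed options, that is the dimensionality of electric charge.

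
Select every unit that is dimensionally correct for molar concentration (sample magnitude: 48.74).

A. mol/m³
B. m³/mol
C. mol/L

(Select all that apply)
A, C

molar concentration has SI base units: mol / m^3

Checking each option against mol / m^3:
  A. mol/m³: ✓ matches
  B. m³/mol: ✗ does not match
  C. mol/L: ✓ matches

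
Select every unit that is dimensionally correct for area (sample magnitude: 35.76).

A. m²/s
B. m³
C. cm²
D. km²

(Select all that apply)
C, D

area has SI base units: m^2

Checking each option against m^2:
  A. m²/s: ✗ does not match
  B. m³: ✗ does not match
  C. cm²: ✓ matches
  D. km²: ✓ matches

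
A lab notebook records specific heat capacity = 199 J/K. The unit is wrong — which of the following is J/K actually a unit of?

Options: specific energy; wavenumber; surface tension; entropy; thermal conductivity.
entropy

specific heat capacity should have units dimensionally equivalent to m^2 / (s^2 * K) (e.g. J/(kg·K)).
The given unit 'J/K' reduces to kg * m^2 / (s^2 * K). Of the listed options, that is the dimensionality of entropy.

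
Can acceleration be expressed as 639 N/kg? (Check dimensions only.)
Yes

acceleration has SI base units: m / s^2
N/kg reduces to the same SI base units, so it is a valid unit for acceleration.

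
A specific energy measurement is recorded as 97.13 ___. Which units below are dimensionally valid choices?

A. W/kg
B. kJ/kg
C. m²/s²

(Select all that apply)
B, C

specific energy has SI base units: m^2 / s^2

Checking each option against m^2 / s^2:
  A. W/kg: ✗ does not match
  B. kJ/kg: ✓ matches
  C. m²/s²: ✓ matches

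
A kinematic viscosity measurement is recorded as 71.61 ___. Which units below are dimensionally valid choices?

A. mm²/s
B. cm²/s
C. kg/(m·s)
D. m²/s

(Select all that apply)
A, B, D

kinematic viscosity has SI base units: m^2 / s

Checking each option against m^2 / s:
  A. mm²/s: ✓ matches
  B. cm²/s: ✓ matches
  C. kg/(m·s): ✗ does not match
  D. m²/s: ✓ matches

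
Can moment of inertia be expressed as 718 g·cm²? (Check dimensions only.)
Yes

moment of inertia has SI base units: kg * m^2
g·cm² reduces to the same SI base units, so it is a valid unit for moment of inertia.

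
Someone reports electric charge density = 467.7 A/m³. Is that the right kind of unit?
No

electric charge density has SI base units: A * s / m^3
A/m³ does NOT reduce to A * s / m^3; a valid unit for electric charge density would be e.g. C/m³.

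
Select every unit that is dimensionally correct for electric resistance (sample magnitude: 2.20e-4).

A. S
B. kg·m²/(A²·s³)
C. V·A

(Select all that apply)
B

electric resistance has SI base units: kg * m^2 / (A^2 * s^3)

Checking each option against kg * m^2 / (A^2 * s^3):
  A. S: ✗ does not match
  B. kg·m²/(A²·s³): ✓ matches
  C. V·A: ✗ does not match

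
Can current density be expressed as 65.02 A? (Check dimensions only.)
No

current density has SI base units: A / m^2
A does NOT reduce to A / m^2; a valid unit for current density would be e.g. A/m².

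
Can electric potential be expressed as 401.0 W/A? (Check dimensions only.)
Yes

electric potential has SI base units: kg * m^2 / (A * s^3)
W/A reduces to the same SI base units, so it is a valid unit for electric potential.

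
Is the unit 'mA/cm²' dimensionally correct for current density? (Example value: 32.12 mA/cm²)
Yes

current density has SI base units: A / m^2
mA/cm² reduces to the same SI base units, so it is a valid unit for current density.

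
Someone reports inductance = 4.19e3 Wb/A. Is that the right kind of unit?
Yes

inductance has SI base units: kg * m^2 / (A^2 * s^2)
Wb/A reduces to the same SI base units, so it is a valid unit for inductance.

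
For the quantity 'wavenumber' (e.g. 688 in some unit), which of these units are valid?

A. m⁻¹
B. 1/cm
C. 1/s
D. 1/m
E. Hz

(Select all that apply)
A, B, D

wavenumber has SI base units: 1 / m

Checking each option against 1 / m:
  A. m⁻¹: ✓ matches
  B. 1/cm: ✓ matches
  C. 1/s: ✗ does not match
  D. 1/m: ✓ matches
  E. Hz: ✗ does not match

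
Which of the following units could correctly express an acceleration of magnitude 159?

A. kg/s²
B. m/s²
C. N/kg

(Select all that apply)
B, C

acceleration has SI base units: m / s^2

Checking each option against m / s^2:
  A. kg/s²: ✗ does not match
  B. m/s²: ✓ matches
  C. N/kg: ✓ matches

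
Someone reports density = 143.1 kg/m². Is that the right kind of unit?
No

density has SI base units: kg / m^3
kg/m² does NOT reduce to kg / m^3; a valid unit for density would be e.g. kg/m³.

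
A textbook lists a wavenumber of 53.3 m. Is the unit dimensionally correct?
No

wavenumber has SI base units: 1 / m
m does NOT reduce to 1 / m; a valid unit for wavenumber would be e.g. 1/m.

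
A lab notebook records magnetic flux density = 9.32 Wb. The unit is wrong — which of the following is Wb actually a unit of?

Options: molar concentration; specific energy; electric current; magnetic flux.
magnetic flux

magnetic flux density should have units dimensionally equivalent to kg / (A * s^2) (e.g. T).
The given unit 'Wb' reduces to kg * m^2 / (A * s^2). Of the listed options, that is the dimensionality of magnetic flux.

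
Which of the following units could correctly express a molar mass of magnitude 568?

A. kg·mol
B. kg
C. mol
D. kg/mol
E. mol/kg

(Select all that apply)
D

molar mass has SI base units: kg / mol

Checking each option against kg / mol:
  A. kg·mol: ✗ does not match
  B. kg: ✗ does not match
  C. mol: ✗ does not match
  D. kg/mol: ✓ matches
  E. mol/kg: ✗ does not match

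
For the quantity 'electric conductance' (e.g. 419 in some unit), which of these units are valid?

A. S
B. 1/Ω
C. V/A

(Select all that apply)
A, B

electric conductance has SI base units: A^2 * s^3 / (kg * m^2)

Checking each option against A^2 * s^3 / (kg * m^2):
  A. S: ✓ matches
  B. 1/Ω: ✓ matches
  C. V/A: ✗ does not match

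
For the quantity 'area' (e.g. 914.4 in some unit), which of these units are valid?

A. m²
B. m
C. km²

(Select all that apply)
A, C

area has SI base units: m^2

Checking each option against m^2:
  A. m²: ✓ matches
  B. m: ✗ does not match
  C. km²: ✓ matches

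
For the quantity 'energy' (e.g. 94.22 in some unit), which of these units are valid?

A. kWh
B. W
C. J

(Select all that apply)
A, C

energy has SI base units: kg * m^2 / s^2

Checking each option against kg * m^2 / s^2:
  A. kWh: ✓ matches
  B. W: ✗ does not match
  C. J: ✓ matches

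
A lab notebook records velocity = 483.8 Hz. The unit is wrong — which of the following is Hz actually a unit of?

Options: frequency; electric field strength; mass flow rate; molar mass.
frequency

velocity should have units dimensionally equivalent to m / s (e.g. m/s).
The given unit 'Hz' reduces to 1 / s. Of the listed options, that is the dimensionality of frequency.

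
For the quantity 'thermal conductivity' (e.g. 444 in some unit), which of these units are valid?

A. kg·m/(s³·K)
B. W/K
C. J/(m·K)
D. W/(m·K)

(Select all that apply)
A, D

thermal conductivity has SI base units: kg * m / (s^3 * K)

Checking each option against kg * m / (s^3 * K):
  A. kg·m/(s³·K): ✓ matches
  B. W/K: ✗ does not match
  C. J/(m·K): ✗ does not match
  D. W/(m·K): ✓ matches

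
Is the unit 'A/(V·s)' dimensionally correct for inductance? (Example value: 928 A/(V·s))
No

inductance has SI base units: kg * m^2 / (A^2 * s^2)
A/(V·s) does NOT reduce to kg * m^2 / (A^2 * s^2); a valid unit for inductance would be e.g. H.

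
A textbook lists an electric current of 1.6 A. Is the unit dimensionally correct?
Yes

electric current has SI base units: A
A reduces to the same SI base units, so it is a valid unit for electric current.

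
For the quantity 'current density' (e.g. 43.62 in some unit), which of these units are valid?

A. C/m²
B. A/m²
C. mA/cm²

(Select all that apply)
B, C

current density has SI base units: A / m^2

Checking each option against A / m^2:
  A. C/m²: ✗ does not match
  B. A/m²: ✓ matches
  C. mA/cm²: ✓ matches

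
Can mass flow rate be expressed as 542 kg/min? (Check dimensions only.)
Yes

mass flow rate has SI base units: kg / s
kg/min reduces to the same SI base units, so it is a valid unit for mass flow rate.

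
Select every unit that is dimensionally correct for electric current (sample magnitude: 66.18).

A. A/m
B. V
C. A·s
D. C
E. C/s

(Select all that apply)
E

electric current has SI base units: A

Checking each option against A:
  A. A/m: ✗ does not match
  B. V: ✗ does not match
  C. A·s: ✗ does not match
  D. C: ✗ does not match
  E. C/s: ✓ matches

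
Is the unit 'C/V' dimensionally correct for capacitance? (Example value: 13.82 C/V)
Yes

capacitance has SI base units: A^2 * s^4 / (kg * m^2)
C/V reduces to the same SI base units, so it is a valid unit for capacitance.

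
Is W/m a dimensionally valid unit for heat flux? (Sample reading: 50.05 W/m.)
No

heat flux has SI base units: kg / s^3
W/m does NOT reduce to kg / s^3; a valid unit for heat flux would be e.g. W/m².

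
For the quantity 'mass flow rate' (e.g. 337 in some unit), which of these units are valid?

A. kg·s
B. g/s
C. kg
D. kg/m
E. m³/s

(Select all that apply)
B

mass flow rate has SI base units: kg / s

Checking each option against kg / s:
  A. kg·s: ✗ does not match
  B. g/s: ✓ matches
  C. kg: ✗ does not match
  D. kg/m: ✗ does not match
  E. m³/s: ✗ does not match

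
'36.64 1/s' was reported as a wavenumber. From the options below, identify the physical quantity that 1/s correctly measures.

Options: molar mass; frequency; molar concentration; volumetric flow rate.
frequency

wavenumber should have units dimensionally equivalent to 1 / m (e.g. 1/m).
The given unit '1/s' reduces to 1 / s. Of the listed options, that is the dimensionality of frequency.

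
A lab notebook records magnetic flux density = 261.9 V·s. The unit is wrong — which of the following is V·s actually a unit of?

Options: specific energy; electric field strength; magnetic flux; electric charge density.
magnetic flux

magnetic flux density should have units dimensionally equivalent to kg / (A * s^2) (e.g. T).
The given unit 'V·s' reduces to kg * m^2 / (A * s^2). Of the listed options, that is the dimensionality of magnetic flux.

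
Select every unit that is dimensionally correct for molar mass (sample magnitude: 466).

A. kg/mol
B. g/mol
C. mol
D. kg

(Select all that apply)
A, B

molar mass has SI base units: kg / mol

Checking each option against kg / mol:
  A. kg/mol: ✓ matches
  B. g/mol: ✓ matches
  C. mol: ✗ does not match
  D. kg: ✗ does not match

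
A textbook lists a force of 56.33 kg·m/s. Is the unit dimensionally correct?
No

force has SI base units: kg * m / s^2
kg·m/s does NOT reduce to kg * m / s^2; a valid unit for force would be e.g. N.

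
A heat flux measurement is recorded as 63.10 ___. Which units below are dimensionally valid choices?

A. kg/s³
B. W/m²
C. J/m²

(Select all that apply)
A, B

heat flux has SI base units: kg / s^3

Checking each option against kg / s^3:
  A. kg/s³: ✓ matches
  B. W/m²: ✓ matches
  C. J/m²: ✗ does not match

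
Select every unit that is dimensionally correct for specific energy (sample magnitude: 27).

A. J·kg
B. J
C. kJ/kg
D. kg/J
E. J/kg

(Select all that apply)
C, E

specific energy has SI base units: m^2 / s^2

Checking each option against m^2 / s^2:
  A. J·kg: ✗ does not match
  B. J: ✗ does not match
  C. kJ/kg: ✓ matches
  D. kg/J: ✗ does not match
  E. J/kg: ✓ matches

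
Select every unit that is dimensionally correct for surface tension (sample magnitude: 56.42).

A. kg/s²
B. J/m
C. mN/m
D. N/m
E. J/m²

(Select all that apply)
A, C, D, E

surface tension has SI base units: kg / s^2

Checking each option against kg / s^2:
  A. kg/s²: ✓ matches
  B. J/m: ✗ does not match
  C. mN/m: ✓ matches
  D. N/m: ✓ matches
  E. J/m²: ✓ matches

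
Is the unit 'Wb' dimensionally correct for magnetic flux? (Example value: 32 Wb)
Yes

magnetic flux has SI base units: kg * m^2 / (A * s^2)
Wb reduces to the same SI base units, so it is a valid unit for magnetic flux.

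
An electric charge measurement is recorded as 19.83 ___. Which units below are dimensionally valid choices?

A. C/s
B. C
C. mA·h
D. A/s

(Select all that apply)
B, C

electric charge has SI base units: A * s

Checking each option against A * s:
  A. C/s: ✗ does not match
  B. C: ✓ matches
  C. mA·h: ✓ matches
  D. A/s: ✗ does not match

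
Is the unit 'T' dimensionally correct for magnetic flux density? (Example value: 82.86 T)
Yes

magnetic flux density has SI base units: kg / (A * s^2)
T reduces to the same SI base units, so it is a valid unit for magnetic flux density.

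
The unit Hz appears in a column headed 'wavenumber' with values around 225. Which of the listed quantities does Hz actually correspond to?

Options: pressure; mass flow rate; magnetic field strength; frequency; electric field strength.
frequency

wavenumber should have units dimensionally equivalent to 1 / m (e.g. 1/m).
The given unit 'Hz' reduces to 1 / s. Of the listed options, that is the dimensionality of frequency.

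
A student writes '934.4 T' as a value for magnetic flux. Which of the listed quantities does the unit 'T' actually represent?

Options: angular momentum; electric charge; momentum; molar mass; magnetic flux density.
magnetic flux density

magnetic flux should have units dimensionally equivalent to kg * m^2 / (A * s^2) (e.g. Wb).
The given unit 'T' reduces to kg / (A * s^2). Of the listed options, that is the dimensionality of magnetic flux density.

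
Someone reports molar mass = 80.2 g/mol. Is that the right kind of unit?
Yes

molar mass has SI base units: kg / mol
g/mol reduces to the same SI base units, so it is a valid unit for molar mass.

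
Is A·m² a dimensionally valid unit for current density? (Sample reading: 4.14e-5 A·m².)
No

current density has SI base units: A / m^2
A·m² does NOT reduce to A / m^2; a valid unit for current density would be e.g. A/m².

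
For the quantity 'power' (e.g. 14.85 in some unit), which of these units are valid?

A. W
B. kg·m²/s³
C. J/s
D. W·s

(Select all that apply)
A, B, C

power has SI base units: kg * m^2 / s^3

Checking each option against kg * m^2 / s^3:
  A. W: ✓ matches
  B. kg·m²/s³: ✓ matches
  C. J/s: ✓ matches
  D. W·s: ✗ does not match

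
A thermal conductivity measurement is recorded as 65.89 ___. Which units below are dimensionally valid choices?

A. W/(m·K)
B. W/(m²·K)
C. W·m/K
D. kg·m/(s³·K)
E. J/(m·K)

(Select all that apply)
A, D

thermal conductivity has SI base units: kg * m / (s^3 * K)

Checking each option against kg * m / (s^3 * K):
  A. W/(m·K): ✓ matches
  B. W/(m²·K): ✗ does not match
  C. W·m/K: ✗ does not match
  D. kg·m/(s³·K): ✓ matches
  E. J/(m·K): ✗ does not match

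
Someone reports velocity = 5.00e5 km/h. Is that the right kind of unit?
Yes

velocity has SI base units: m / s
km/h reduces to the same SI base units, so it is a valid unit for velocity.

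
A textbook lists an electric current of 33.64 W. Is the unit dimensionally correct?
No

electric current has SI base units: A
W does NOT reduce to A; a valid unit for electric current would be e.g. A.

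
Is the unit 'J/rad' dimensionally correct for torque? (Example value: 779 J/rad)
Yes

torque has SI base units: kg * m^2 / s^2
J/rad reduces to the same SI base units, so it is a valid unit for torque.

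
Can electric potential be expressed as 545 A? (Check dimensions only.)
No

electric potential has SI base units: kg * m^2 / (A * s^3)
A does NOT reduce to kg * m^2 / (A * s^3); a valid unit for electric potential would be e.g. V.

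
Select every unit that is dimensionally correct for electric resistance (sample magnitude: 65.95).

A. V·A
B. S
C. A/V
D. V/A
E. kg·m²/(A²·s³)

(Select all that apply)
D, E

electric resistance has SI base units: kg * m^2 / (A^2 * s^3)

Checking each option against kg * m^2 / (A^2 * s^3):
  A. V·A: ✗ does not match
  B. S: ✗ does not match
  C. A/V: ✗ does not match
  D. V/A: ✓ matches
  E. kg·m²/(A²·s³): ✓ matches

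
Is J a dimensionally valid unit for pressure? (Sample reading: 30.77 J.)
No

pressure has SI base units: kg / (m * s^2)
J does NOT reduce to kg / (m * s^2); a valid unit for pressure would be e.g. Pa.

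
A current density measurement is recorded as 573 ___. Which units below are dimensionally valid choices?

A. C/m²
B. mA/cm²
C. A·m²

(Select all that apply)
B

current density has SI base units: A / m^2

Checking each option against A / m^2:
  A. C/m²: ✗ does not match
  B. mA/cm²: ✓ matches
  C. A·m²: ✗ does not match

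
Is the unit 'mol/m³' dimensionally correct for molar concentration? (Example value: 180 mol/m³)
Yes

molar concentration has SI base units: mol / m^3
mol/m³ reduces to the same SI base units, so it is a valid unit for molar concentration.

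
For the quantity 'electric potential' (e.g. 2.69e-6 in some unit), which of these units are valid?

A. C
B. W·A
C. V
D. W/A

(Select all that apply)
C, D

electric potential has SI base units: kg * m^2 / (A * s^3)

Checking each option against kg * m^2 / (A * s^3):
  A. C: ✗ does not match
  B. W·A: ✗ does not match
  C. V: ✓ matches
  D. W/A: ✓ matches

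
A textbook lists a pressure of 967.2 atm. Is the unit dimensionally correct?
Yes

pressure has SI base units: kg / (m * s^2)
atm reduces to the same SI base units, so it is a valid unit for pressure.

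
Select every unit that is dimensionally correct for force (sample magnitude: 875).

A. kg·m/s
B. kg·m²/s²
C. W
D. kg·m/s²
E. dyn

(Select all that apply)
D, E

force has SI base units: kg * m / s^2

Checking each option against kg * m / s^2:
  A. kg·m/s: ✗ does not match
  B. kg·m²/s²: ✗ does not match
  C. W: ✗ does not match
  D. kg·m/s²: ✓ matches
  E. dyn: ✓ matches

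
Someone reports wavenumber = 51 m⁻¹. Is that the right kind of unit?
Yes

wavenumber has SI base units: 1 / m
m⁻¹ reduces to the same SI base units, so it is a valid unit for wavenumber.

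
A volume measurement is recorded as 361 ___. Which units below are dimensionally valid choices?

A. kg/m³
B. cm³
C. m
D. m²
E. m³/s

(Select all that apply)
B

volume has SI base units: m^3

Checking each option against m^3:
  A. kg/m³: ✗ does not match
  B. cm³: ✓ matches
  C. m: ✗ does not match
  D. m²: ✗ does not match
  E. m³/s: ✗ does not match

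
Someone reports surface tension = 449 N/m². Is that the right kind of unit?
No

surface tension has SI base units: kg / s^2
N/m² does NOT reduce to kg / s^2; a valid unit for surface tension would be e.g. N/m.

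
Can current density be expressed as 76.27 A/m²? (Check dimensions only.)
Yes

current density has SI base units: A / m^2
A/m² reduces to the same SI base units, so it is a valid unit for current density.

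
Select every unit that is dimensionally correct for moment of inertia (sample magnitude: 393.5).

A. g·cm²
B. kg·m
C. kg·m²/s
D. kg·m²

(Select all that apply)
A, D

moment of inertia has SI base units: kg * m^2

Checking each option against kg * m^2:
  A. g·cm²: ✓ matches
  B. kg·m: ✗ does not match
  C. kg·m²/s: ✗ does not match
  D. kg·m²: ✓ matches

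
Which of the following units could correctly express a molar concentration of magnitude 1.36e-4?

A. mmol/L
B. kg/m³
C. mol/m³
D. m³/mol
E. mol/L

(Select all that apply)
A, C, E

molar concentration has SI base units: mol / m^3

Checking each option against mol / m^3:
  A. mmol/L: ✓ matches
  B. kg/m³: ✗ does not match
  C. mol/m³: ✓ matches
  D. m³/mol: ✗ does not match
  E. mol/L: ✓ matches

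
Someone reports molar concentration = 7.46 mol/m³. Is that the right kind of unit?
Yes

molar concentration has SI base units: mol / m^3
mol/m³ reduces to the same SI base units, so it is a valid unit for molar concentration.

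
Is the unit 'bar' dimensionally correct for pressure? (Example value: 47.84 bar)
Yes

pressure has SI base units: kg / (m * s^2)
bar reduces to the same SI base units, so it is a valid unit for pressure.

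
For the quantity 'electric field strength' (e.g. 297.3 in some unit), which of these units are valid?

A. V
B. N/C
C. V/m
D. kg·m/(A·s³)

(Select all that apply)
B, C, D

electric field strength has SI base units: kg * m / (A * s^3)

Checking each option against kg * m / (A * s^3):
  A. V: ✗ does not match
  B. N/C: ✓ matches
  C. V/m: ✓ matches
  D. kg·m/(A·s³): ✓ matches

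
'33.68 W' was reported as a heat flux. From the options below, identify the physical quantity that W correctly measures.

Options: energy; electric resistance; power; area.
power

heat flux should have units dimensionally equivalent to kg / s^3 (e.g. W/m²).
The given unit 'W' reduces to kg * m^2 / s^3. Of the listed options, that is the dimensionality of power.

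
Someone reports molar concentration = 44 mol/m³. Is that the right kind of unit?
Yes

molar concentration has SI base units: mol / m^3
mol/m³ reduces to the same SI base units, so it is a valid unit for molar concentration.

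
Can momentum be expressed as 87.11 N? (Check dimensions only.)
No

momentum has SI base units: kg * m / s
N does NOT reduce to kg * m / s; a valid unit for momentum would be e.g. kg·m/s.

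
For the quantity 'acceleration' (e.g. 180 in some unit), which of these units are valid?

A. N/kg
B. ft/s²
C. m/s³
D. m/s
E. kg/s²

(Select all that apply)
A, B

acceleration has SI base units: m / s^2

Checking each option against m / s^2:
  A. N/kg: ✓ matches
  B. ft/s²: ✓ matches
  C. m/s³: ✗ does not match
  D. m/s: ✗ does not match
  E. kg/s²: ✗ does not match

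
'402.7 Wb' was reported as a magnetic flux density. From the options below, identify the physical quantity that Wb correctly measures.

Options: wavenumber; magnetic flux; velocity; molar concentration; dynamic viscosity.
magnetic flux

magnetic flux density should have units dimensionally equivalent to kg / (A * s^2) (e.g. T).
The given unit 'Wb' reduces to kg * m^2 / (A * s^2). Of the listed options, that is the dimensionality of magnetic flux.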